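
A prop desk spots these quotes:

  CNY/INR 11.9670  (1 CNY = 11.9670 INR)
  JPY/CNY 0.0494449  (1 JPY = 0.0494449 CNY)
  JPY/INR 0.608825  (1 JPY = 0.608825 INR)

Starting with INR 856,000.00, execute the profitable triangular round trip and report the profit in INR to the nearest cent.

Profit: INR 24,763.78

Profitable loop is INR → CNY → JPY → INR:
INR 856,000.00 ÷ 11.9670 = CNY 71,530.04
CNY 71,530.04 ÷ 0.0494449 = JPY 1,446,662
JPY 1,446,662 × 0.608825 = INR 880,763.78
Profit = INR 880,763.78 − INR 856,000.00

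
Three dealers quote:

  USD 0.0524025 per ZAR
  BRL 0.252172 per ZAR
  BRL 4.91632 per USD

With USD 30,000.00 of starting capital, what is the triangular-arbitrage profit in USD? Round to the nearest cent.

Profitable loop is USD → BRL → ZAR → USD:
USD 30,000.00 × 4.91632 = BRL 147,489.60
BRL 147,489.60 ÷ 0.252172 = ZAR 584,876.99
ZAR 584,876.99 × 0.0524025 = USD 30,649.02
Profit = USD 30,649.02 − USD 30,000.00

Profit: USD 649.02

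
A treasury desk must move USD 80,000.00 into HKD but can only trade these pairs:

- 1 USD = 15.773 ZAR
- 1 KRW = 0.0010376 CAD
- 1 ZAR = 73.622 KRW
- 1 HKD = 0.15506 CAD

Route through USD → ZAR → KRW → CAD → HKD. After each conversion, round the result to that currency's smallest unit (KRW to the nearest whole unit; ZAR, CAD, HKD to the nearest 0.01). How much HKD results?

USD 80,000.00 × 15.773 = ZAR 1,261,840.00
ZAR 1,261,840.00 × 73.622 = KRW 92,899,184
KRW 92,899,184 × 0.0010376 = CAD 96,392.19
CAD 96,392.19 ÷ 0.15506 = HKD 621,644.46

HKD 621,644.46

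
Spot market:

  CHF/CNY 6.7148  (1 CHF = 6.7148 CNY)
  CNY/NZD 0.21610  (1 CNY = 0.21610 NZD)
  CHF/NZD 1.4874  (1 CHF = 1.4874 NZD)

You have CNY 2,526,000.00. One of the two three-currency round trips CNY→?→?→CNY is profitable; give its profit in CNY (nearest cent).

Profit: CNY 63,245.77

Profitable loop is CNY → CHF → NZD → CNY:
CNY 2,526,000.00 ÷ 6.7148 = CHF 376,183.95
CHF 376,183.95 × 1.4874 = NZD 559,536.01
NZD 559,536.01 ÷ 0.21610 = CNY 2,589,245.77
Profit = CNY 2,589,245.77 − CNY 2,526,000.00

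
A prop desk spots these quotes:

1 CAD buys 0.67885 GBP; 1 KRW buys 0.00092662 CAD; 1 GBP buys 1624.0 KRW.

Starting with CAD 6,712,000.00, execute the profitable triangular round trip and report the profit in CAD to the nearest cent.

Profitable loop is CAD → GBP → KRW → CAD:
CAD 6,712,000.00 × 0.67885 = GBP 4,556,441.20
GBP 4,556,441.20 × 1624.0 = KRW 7,399,660,509
KRW 7,399,660,509 × 0.00092662 = CAD 6,856,673.42
Profit = CAD 6,856,673.42 − CAD 6,712,000.00

Profit: CAD 144,673.42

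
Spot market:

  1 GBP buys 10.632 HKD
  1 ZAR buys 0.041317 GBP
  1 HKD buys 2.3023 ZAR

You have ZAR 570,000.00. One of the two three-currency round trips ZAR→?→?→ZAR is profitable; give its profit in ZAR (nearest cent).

Profitable loop is ZAR → GBP → HKD → ZAR:
ZAR 570,000.00 × 0.041317 = GBP 23,550.69
GBP 23,550.69 × 10.632 = HKD 250,390.94
HKD 250,390.94 × 2.3023 = ZAR 576,475.05
Profit = ZAR 576,475.05 − ZAR 570,000.00

Profit: ZAR 6,475.05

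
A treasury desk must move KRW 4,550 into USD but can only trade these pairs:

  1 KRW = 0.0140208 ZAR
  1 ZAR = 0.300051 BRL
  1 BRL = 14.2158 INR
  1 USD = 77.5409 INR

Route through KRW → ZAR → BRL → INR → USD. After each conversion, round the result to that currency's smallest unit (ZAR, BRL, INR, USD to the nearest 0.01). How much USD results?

KRW 4,550 × 0.0140208 = ZAR 63.79
ZAR 63.79 × 0.300051 = BRL 19.14
BRL 19.14 × 14.2158 = INR 272.09
INR 272.09 ÷ 77.5409 = USD 3.51

USD 3.51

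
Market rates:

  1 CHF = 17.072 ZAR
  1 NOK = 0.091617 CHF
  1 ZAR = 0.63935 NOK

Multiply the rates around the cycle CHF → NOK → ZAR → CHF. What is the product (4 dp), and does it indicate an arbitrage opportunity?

1.0000 (no arbitrage)

Around CHF → NOK → ZAR → CHF: 1 ÷ 0.091617 ÷ 0.63935 ÷ 17.072 = 1.000002
Product ≈ 1 (deviation 0.000%, within rounding noise).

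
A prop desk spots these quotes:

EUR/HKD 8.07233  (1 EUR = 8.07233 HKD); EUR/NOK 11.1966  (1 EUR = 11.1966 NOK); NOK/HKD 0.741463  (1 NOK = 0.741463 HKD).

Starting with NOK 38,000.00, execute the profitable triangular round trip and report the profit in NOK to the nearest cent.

Profitable loop is NOK → HKD → EUR → NOK:
NOK 38,000.00 × 0.741463 = HKD 28,175.59
HKD 28,175.59 ÷ 8.07233 = EUR 3,490.39
EUR 3,490.39 × 11.1966 = NOK 39,080.52
Profit = NOK 39,080.52 − NOK 38,000.00

Profit: NOK 1,080.52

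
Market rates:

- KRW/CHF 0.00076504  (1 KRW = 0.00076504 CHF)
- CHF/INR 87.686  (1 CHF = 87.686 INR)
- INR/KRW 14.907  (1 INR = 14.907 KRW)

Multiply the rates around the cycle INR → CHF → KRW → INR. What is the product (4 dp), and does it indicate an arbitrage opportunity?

Around INR → CHF → KRW → INR: 1 ÷ 87.686 ÷ 0.00076504 ÷ 14.907 = 0.999989
Product ≈ 1 (deviation 0.001%, within rounding noise).

1.0000 (no arbitrage)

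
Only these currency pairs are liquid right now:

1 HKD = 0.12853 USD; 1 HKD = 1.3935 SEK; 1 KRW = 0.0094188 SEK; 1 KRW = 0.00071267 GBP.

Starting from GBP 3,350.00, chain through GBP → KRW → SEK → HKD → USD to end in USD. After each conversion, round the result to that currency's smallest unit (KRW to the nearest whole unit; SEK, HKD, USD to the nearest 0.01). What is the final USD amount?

GBP 3,350.00 ÷ 0.00071267 = KRW 4,700,633
KRW 4,700,633 × 0.0094188 = SEK 44,274.32
SEK 44,274.32 ÷ 1.3935 = HKD 31,772.03
HKD 31,772.03 × 0.12853 = USD 4,083.66

USD 4,083.66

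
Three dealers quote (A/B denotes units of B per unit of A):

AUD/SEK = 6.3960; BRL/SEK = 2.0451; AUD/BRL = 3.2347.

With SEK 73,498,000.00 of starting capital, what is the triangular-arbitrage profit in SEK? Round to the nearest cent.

Profitable loop is SEK → AUD → BRL → SEK:
SEK 73,498,000.00 ÷ 6.3960 = AUD 11,491,244.53
AUD 11,491,244.53 × 3.2347 = BRL 37,170,728.67
BRL 37,170,728.67 × 2.0451 = SEK 76,017,857.21
Profit = SEK 76,017,857.21 − SEK 73,498,000.00

Profit: SEK 2,519,857.21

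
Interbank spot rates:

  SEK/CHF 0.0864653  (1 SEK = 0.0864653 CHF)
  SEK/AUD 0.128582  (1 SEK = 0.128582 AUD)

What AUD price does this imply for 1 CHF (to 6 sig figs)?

1 CHF ÷ 0.0864653 = 11.5653 SEK
11.5653 SEK × 0.128582 = 1.48709 AUD

CHF/AUD = 1.48709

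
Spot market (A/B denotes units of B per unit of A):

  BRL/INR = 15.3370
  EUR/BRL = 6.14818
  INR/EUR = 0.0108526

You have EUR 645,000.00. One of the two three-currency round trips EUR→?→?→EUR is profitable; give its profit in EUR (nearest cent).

Profit: EUR 15,055.57

Profitable loop is EUR → BRL → INR → EUR:
EUR 645,000.00 × 6.14818 = BRL 3,965,576.10
BRL 3,965,576.10 × 15.3370 = INR 60,820,040.65
INR 60,820,040.65 × 0.0108526 = EUR 660,055.57
Profit = EUR 660,055.57 − EUR 645,000.00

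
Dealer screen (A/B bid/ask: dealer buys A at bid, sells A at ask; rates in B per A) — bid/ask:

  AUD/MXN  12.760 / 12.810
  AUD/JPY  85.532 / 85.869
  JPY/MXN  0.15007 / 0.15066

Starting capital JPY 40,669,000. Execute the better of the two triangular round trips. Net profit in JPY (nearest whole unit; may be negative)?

Best loop JPY → MXN → AUD → JPY:
JPY 40,669,000 × 0.15007 (sell JPY at bid) = MXN 6,103,196.83
MXN 6,103,196.83 ÷ 12.810 (buy AUD at ask) = AUD 476,440.03
AUD 476,440.03 × 85.532 (sell AUD at bid) = JPY 40,750,869

Net profit: JPY 81,869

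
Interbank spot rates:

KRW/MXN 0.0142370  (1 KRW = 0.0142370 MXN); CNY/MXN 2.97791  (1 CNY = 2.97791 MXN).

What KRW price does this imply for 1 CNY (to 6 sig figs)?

1 CNY × 2.97791 = 2.97791 MXN
2.97791 MXN ÷ 0.0142370 = 209.167 KRW

CNY/KRW = 209.167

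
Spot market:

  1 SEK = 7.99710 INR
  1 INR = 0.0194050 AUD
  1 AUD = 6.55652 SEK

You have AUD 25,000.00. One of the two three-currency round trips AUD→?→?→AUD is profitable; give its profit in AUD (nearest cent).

Profit: AUD 436.63

Profitable loop is AUD → SEK → INR → AUD:
AUD 25,000.00 × 6.55652 = SEK 163,913.00
SEK 163,913.00 × 7.99710 = INR 1,310,828.65
INR 1,310,828.65 × 0.0194050 = AUD 25,436.63
Profit = AUD 25,436.63 − AUD 25,000.00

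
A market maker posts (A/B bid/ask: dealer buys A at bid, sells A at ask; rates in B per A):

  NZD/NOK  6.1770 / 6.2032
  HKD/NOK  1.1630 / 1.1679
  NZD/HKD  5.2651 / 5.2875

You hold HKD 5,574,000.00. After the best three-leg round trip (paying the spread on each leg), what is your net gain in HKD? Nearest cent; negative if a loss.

Best loop HKD → NZD → NOK → HKD:
HKD 5,574,000.00 ÷ 5.2875 (buy NZD at ask) = NZD 1,054,184.40
NZD 1,054,184.40 × 6.1770 (sell NZD at bid) = NOK 6,511,697.02
NOK 6,511,697.02 ÷ 1.1679 (buy HKD at ask) = HKD 5,575,560.43

Net profit: HKD 1,560.43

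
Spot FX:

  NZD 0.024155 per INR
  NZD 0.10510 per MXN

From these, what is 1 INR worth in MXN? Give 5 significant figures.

INR/MXN = 0.22983

1 INR × 0.024155 = 0.024155 NZD
0.024155 NZD ÷ 0.10510 = 0.229829 MXN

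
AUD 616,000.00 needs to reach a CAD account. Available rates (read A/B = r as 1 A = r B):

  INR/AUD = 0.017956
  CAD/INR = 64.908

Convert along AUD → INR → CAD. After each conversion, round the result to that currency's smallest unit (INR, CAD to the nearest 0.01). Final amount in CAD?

AUD 616,000.00 ÷ 0.017956 = INR 34,306,081.53
INR 34,306,081.53 ÷ 64.908 = CAD 528,533.95

CAD 528,533.95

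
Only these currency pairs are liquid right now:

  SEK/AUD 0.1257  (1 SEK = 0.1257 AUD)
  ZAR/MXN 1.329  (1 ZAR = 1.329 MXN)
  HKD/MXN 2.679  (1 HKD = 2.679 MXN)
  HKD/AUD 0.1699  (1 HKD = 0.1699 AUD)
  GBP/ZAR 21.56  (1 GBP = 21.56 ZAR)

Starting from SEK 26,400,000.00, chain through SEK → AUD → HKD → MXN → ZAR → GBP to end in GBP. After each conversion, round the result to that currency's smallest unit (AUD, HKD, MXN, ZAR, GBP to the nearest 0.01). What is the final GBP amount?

SEK 26,400,000.00 × 0.1257 = AUD 3,318,480.00
AUD 3,318,480.00 ÷ 0.1699 = HKD 19,531,959.98
HKD 19,531,959.98 × 2.679 = MXN 52,326,120.79
MXN 52,326,120.79 ÷ 1.329 = ZAR 39,372,551.38
ZAR 39,372,551.38 ÷ 21.56 = GBP 1,826,185.13

GBP 1,826,185.13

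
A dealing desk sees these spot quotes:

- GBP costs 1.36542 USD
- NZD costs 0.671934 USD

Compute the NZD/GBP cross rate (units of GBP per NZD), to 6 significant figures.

NZD/GBP = 0.492108

1 NZD × 0.671934 = 0.671934 USD
0.671934 USD ÷ 1.36542 = 0.492108 GBP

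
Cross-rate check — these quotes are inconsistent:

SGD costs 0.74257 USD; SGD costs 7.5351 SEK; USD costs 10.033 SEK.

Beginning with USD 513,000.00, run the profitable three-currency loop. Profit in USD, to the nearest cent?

Profit: USD 5,845.64

Profitable loop is USD → SGD → SEK → USD:
USD 513,000.00 ÷ 0.74257 = SGD 690,843.96
SGD 690,843.96 × 7.5351 = SEK 5,205,578.33
SEK 5,205,578.33 ÷ 10.033 = USD 518,845.64
Profit = USD 518,845.64 − USD 513,000.00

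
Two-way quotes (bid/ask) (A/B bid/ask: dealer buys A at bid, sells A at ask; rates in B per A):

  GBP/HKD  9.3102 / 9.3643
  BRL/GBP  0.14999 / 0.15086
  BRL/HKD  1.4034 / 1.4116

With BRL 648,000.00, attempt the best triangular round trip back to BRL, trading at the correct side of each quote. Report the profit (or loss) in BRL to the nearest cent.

Best loop BRL → HKD → GBP → BRL:
BRL 648,000.00 × 1.4034 (sell BRL at bid) = HKD 909,403.20
HKD 909,403.20 ÷ 9.3643 (buy GBP at ask) = GBP 97,113.85
GBP 97,113.85 ÷ 0.15086 (buy BRL at ask) = BRL 643,734.90

Net result: BRL -4,265.10 (no profitable arbitrage after spreads)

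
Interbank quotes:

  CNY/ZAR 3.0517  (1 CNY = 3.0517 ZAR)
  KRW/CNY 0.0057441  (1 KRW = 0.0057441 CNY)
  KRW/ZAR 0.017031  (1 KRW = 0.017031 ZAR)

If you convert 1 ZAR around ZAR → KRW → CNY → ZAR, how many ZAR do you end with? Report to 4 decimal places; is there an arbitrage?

1.0293 (arbitrage exists)

Around ZAR → KRW → CNY → ZAR: 1 ÷ 0.017031 × 0.0057441 × 3.0517 = 1.029257
Product > 1; profitable direction is ZAR → KRW → CNY → ZAR.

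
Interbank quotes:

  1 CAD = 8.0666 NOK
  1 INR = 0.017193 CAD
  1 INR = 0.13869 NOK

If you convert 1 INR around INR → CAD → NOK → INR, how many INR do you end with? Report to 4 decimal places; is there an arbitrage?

1.0000 (no arbitrage)

Around INR → CAD → NOK → INR: 1 × 0.017193 × 8.0666 ÷ 0.13869 = 0.999993
Product ≈ 1 (deviation 0.001%, within rounding noise).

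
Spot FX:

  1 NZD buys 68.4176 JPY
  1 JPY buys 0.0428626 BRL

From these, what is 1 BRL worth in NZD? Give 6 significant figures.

BRL/NZD = 0.340999

1 BRL ÷ 0.0428626 = 23.3304 JPY
23.3304 JPY ÷ 68.4176 = 0.340999 NZD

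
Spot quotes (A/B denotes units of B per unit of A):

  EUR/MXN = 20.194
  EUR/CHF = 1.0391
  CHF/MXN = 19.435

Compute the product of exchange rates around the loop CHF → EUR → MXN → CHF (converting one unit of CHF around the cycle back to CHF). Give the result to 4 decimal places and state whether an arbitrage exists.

Around CHF → EUR → MXN → CHF: 1 ÷ 1.0391 × 20.194 ÷ 19.435 = 0.999955
Product ≈ 1 (deviation 0.004%, within rounding noise).

1.0000 (no arbitrage)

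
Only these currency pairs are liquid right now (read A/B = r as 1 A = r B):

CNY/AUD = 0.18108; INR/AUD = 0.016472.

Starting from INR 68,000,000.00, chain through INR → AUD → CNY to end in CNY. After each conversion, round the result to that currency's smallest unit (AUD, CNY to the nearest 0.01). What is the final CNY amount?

CNY 6,185,641.71

INR 68,000,000.00 × 0.016472 = AUD 1,120,096.00
AUD 1,120,096.00 ÷ 0.18108 = CNY 6,185,641.71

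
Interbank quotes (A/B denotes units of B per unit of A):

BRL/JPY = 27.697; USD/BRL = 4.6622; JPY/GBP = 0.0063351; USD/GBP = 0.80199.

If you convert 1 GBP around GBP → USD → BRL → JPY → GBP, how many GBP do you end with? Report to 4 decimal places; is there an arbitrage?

1.0200 (arbitrage exists)

Around GBP → USD → BRL → JPY → GBP: 1 ÷ 0.80199 × 4.6622 × 27.697 × 0.0063351 = 1.020019
Product > 1; profitable direction is GBP → USD → BRL → JPY → GBP.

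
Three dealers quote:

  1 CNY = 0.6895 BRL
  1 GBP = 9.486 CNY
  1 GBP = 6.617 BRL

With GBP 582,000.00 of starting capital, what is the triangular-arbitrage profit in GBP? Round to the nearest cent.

Profit: GBP 6,798.55

Profitable loop is GBP → BRL → CNY → GBP:
GBP 582,000.00 × 6.617 = BRL 3,851,094.00
BRL 3,851,094.00 ÷ 0.6895 = CNY 5,585,343.00
CNY 5,585,343.00 ÷ 9.486 = GBP 588,798.55
Profit = GBP 588,798.55 − GBP 582,000.00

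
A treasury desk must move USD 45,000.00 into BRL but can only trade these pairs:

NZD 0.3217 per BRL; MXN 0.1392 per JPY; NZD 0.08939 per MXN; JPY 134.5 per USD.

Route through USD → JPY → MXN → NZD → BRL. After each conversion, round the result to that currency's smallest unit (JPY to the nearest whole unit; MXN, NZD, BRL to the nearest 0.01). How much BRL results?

BRL 234,105.66

USD 45,000.00 × 134.5 = JPY 6,052,500
JPY 6,052,500 × 0.1392 = MXN 842,508.00
MXN 842,508.00 × 0.08939 = NZD 75,311.79
NZD 75,311.79 ÷ 0.3217 = BRL 234,105.66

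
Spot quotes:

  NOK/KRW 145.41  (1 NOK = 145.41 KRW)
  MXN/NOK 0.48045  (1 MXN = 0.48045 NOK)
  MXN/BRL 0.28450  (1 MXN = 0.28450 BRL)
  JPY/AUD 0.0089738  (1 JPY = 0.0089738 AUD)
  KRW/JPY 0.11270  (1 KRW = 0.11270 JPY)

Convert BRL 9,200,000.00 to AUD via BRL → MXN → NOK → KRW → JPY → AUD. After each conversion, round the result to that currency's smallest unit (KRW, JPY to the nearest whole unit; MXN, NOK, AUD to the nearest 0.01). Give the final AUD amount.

AUD 2,284,800.74

BRL 9,200,000.00 ÷ 0.28450 = MXN 32,337,434.09
MXN 32,337,434.09 × 0.48045 = NOK 15,536,520.21
NOK 15,536,520.21 × 145.41 = KRW 2,259,165,404
KRW 2,259,165,404 × 0.11270 = JPY 254,607,941
JPY 254,607,941 × 0.0089738 = AUD 2,284,800.74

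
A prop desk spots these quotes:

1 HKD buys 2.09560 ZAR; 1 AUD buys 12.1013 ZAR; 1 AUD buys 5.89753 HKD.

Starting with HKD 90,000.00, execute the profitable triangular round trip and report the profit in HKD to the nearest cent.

Profitable loop is HKD → ZAR → AUD → HKD:
HKD 90,000.00 × 2.09560 = ZAR 188,604.00
ZAR 188,604.00 ÷ 12.1013 = AUD 15,585.43
AUD 15,585.43 × 5.89753 = HKD 91,915.56
Profit = HKD 91,915.56 − HKD 90,000.00

Profit: HKD 1,915.56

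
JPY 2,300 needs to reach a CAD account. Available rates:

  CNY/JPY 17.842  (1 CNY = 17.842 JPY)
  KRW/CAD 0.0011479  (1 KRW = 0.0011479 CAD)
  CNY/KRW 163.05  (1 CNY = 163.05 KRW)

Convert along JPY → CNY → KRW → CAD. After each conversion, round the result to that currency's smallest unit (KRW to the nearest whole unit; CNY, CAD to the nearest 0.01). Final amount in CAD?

CAD 24.13

JPY 2,300 ÷ 17.842 = CNY 128.91
CNY 128.91 × 163.05 = KRW 21,019
KRW 21,019 × 0.0011479 = CAD 24.13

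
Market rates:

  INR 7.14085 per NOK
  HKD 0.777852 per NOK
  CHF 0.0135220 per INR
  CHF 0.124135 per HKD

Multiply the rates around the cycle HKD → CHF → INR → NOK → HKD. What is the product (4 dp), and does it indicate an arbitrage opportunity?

Around HKD → CHF → INR → NOK → HKD: 1 × 0.124135 ÷ 0.0135220 ÷ 7.14085 × 0.777852 = 1.000001
Product ≈ 1 (deviation 0.000%, within rounding noise).

1.0000 (no arbitrage)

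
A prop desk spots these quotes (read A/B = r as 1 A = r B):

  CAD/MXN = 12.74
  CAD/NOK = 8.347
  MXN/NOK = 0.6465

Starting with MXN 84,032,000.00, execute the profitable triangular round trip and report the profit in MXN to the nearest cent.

Profit: MXN 1,128,294.84

Profitable loop is MXN → CAD → NOK → MXN:
MXN 84,032,000.00 ÷ 12.74 = CAD 6,595,918.37
CAD 6,595,918.37 × 8.347 = NOK 55,056,130.61
NOK 55,056,130.61 ÷ 0.6465 = MXN 85,160,294.84
Profit = MXN 85,160,294.84 − MXN 84,032,000.00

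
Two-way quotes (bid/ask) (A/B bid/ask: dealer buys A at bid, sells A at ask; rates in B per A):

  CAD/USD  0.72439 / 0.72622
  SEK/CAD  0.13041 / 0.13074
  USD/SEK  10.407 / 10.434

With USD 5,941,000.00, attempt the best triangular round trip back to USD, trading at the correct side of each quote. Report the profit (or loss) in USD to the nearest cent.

Best loop USD → CAD → SEK → USD:
USD 5,941,000.00 ÷ 0.72622 (buy CAD at ask) = CAD 8,180,716.59
CAD 8,180,716.59 ÷ 0.13074 (buy SEK at ask) = SEK 62,572,407.73
SEK 62,572,407.73 ÷ 10.434 (buy USD at ask) = USD 5,996,972.18

Net profit: USD 55,972.18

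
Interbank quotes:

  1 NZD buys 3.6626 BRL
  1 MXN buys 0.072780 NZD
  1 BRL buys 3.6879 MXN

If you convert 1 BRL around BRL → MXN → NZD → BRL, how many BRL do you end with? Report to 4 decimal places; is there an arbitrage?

Around BRL → MXN → NZD → BRL: 1 × 3.6879 × 0.072780 × 3.6626 = 0.983061
Product < 1; profitable direction is BRL → NZD → MXN → BRL.

0.9831 (arbitrage exists)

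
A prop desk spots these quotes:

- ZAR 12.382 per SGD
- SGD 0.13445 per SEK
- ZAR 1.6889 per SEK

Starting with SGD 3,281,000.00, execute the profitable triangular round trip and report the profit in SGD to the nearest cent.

Profit: SGD 47,576.63

Profitable loop is SGD → SEK → ZAR → SGD:
SGD 3,281,000.00 ÷ 0.13445 = SEK 24,403,123.84
SEK 24,403,123.84 × 1.6889 = ZAR 41,214,435.85
ZAR 41,214,435.85 ÷ 12.382 = SGD 3,328,576.63
Profit = SGD 3,328,576.63 − SGD 3,281,000.00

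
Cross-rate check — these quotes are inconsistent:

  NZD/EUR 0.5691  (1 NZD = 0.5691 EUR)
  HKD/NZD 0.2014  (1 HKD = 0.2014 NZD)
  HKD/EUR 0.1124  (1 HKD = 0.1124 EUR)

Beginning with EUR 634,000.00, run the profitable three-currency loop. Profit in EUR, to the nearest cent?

Profitable loop is EUR → HKD → NZD → EUR:
EUR 634,000.00 ÷ 0.1124 = HKD 5,640,569.40
HKD 5,640,569.40 × 0.2014 = NZD 1,136,010.68
NZD 1,136,010.68 × 0.5691 = EUR 646,503.68
Profit = EUR 646,503.68 − EUR 634,000.00

Profit: EUR 12,503.68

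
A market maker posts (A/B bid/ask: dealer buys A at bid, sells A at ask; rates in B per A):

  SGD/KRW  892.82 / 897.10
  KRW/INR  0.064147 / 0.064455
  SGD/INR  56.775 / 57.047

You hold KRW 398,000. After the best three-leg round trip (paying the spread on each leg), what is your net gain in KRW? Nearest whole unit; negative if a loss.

Net profit: KRW 1,568

Best loop KRW → INR → SGD → KRW:
KRW 398,000 × 0.064147 (sell KRW at bid) = INR 25,530.51
INR 25,530.51 ÷ 57.047 (buy SGD at ask) = SGD 447.53
SGD 447.53 × 892.82 (sell SGD at bid) = KRW 399,568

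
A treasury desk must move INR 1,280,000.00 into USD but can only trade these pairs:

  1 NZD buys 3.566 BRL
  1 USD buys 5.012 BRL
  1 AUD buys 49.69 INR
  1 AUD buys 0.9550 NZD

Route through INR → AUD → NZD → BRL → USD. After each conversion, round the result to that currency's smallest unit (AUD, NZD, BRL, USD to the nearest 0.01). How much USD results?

INR 1,280,000.00 ÷ 49.69 = AUD 25,759.71
AUD 25,759.71 × 0.9550 = NZD 24,600.52
NZD 24,600.52 × 3.566 = BRL 87,725.45
BRL 87,725.45 ÷ 5.012 = USD 17,503.08

USD 17,503.08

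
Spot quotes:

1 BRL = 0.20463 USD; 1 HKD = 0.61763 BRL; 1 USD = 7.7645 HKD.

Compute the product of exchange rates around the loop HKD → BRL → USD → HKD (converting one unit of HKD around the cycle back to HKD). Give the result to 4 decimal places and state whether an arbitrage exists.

Around HKD → BRL → USD → HKD: 1 × 0.61763 × 0.20463 × 7.7645 = 0.981321
Product < 1; profitable direction is HKD → USD → BRL → HKD.

0.9813 (arbitrage exists)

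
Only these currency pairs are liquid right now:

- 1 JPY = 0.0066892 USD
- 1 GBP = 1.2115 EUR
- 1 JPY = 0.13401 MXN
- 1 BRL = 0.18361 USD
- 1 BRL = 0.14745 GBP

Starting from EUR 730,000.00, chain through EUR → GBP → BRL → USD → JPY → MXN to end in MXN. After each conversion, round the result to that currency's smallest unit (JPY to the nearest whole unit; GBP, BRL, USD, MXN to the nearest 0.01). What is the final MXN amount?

EUR 730,000.00 ÷ 1.2115 = GBP 602,558.81
GBP 602,558.81 ÷ 0.14745 = BRL 4,086,529.74
BRL 4,086,529.74 × 0.18361 = USD 750,327.73
USD 750,327.73 ÷ 0.0066892 = JPY 112,170,025
JPY 112,170,025 × 0.13401 = MXN 15,031,905.05

MXN 15,031,905.05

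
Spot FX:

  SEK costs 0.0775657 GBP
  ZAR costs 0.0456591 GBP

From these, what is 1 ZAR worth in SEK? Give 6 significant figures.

1 ZAR × 0.0456591 = 0.0456591 GBP
0.0456591 GBP ÷ 0.0775657 = 0.588651 SEK

ZAR/SEK = 0.588651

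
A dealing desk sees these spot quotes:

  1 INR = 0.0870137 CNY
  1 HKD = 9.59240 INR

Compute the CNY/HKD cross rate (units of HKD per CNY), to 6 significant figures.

CNY/HKD = 1.19808

1 CNY ÷ 0.0870137 = 11.4924 INR
11.4924 INR ÷ 9.59240 = 1.19808 HKD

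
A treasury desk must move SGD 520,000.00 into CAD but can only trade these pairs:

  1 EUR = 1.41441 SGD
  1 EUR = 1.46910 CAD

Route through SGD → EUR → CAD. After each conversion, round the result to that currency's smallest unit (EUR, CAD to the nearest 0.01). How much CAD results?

SGD 520,000.00 ÷ 1.41441 = EUR 367,644.46
EUR 367,644.46 × 1.46910 = CAD 540,106.48

CAD 540,106.48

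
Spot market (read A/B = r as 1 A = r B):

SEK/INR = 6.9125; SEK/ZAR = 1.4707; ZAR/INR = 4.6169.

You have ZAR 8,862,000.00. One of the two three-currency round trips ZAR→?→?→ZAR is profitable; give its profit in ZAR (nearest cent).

Profitable loop is ZAR → SEK → INR → ZAR:
ZAR 8,862,000.00 ÷ 1.4707 = SEK 6,025,702.05
SEK 6,025,702.05 × 6.9125 = INR 41,652,665.40
INR 41,652,665.40 ÷ 4.6169 = ZAR 9,021,782.02
Profit = ZAR 9,021,782.02 − ZAR 8,862,000.00

Profit: ZAR 159,782.02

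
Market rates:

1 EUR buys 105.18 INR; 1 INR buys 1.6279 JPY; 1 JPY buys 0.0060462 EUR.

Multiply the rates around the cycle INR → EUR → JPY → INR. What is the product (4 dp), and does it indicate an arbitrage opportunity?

0.9660 (arbitrage exists)

Around INR → EUR → JPY → INR: 1 ÷ 105.18 ÷ 0.0060462 ÷ 1.6279 = 0.965954
Product < 1; profitable direction is INR → JPY → EUR → INR.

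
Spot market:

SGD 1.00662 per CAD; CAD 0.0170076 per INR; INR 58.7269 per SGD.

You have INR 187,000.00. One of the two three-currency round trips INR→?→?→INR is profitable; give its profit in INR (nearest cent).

Profitable loop is INR → CAD → SGD → INR:
INR 187,000.00 × 0.0170076 = CAD 3,180.42
CAD 3,180.42 × 1.00662 = SGD 3,201.48
SGD 3,201.48 × 58.7269 = INR 188,012.74
Profit = INR 188,012.74 − INR 187,000.00

Profit: INR 1,012.74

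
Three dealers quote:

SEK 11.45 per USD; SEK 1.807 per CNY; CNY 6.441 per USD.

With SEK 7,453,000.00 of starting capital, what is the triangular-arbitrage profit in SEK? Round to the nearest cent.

Profit: SEK 122,949.77

Profitable loop is SEK → USD → CNY → SEK:
SEK 7,453,000.00 ÷ 11.45 = USD 650,917.03
USD 650,917.03 × 6.441 = CNY 4,192,556.59
CNY 4,192,556.59 × 1.807 = SEK 7,575,949.77
Profit = SEK 7,575,949.77 − SEK 7,453,000.00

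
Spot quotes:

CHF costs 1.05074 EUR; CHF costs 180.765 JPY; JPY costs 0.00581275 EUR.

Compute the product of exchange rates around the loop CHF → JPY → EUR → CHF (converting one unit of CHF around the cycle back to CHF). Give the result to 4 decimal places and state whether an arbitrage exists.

1.0000 (no arbitrage)

Around CHF → JPY → EUR → CHF: 1 × 180.765 × 0.00581275 ÷ 1.05074 = 1.000002
Product ≈ 1 (deviation 0.000%, within rounding noise).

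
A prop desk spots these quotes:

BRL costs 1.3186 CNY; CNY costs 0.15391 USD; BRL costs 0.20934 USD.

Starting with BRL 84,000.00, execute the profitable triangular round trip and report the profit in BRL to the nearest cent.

Profitable loop is BRL → USD → CNY → BRL:
BRL 84,000.00 × 0.20934 = USD 17,584.56
USD 17,584.56 ÷ 0.15391 = CNY 114,252.23
CNY 114,252.23 ÷ 1.3186 = BRL 86,646.61
Profit = BRL 86,646.61 − BRL 84,000.00

Profit: BRL 2,646.61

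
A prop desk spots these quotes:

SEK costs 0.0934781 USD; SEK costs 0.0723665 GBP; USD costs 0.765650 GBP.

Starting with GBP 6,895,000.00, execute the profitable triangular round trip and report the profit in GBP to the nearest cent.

Profitable loop is GBP → USD → SEK → GBP:
GBP 6,895,000.00 ÷ 0.765650 = USD 9,005,420.23
USD 9,005,420.23 ÷ 0.0934781 = SEK 96,337,219.43
SEK 96,337,219.43 × 0.0723665 = GBP 6,971,587.39
Profit = GBP 6,971,587.39 − GBP 6,895,000.00

Profit: GBP 76,587.39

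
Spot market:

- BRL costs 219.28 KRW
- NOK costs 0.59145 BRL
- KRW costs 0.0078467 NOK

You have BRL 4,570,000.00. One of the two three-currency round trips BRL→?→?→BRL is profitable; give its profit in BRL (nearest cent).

Profitable loop is BRL → KRW → NOK → BRL:
BRL 4,570,000.00 × 219.28 = KRW 1,002,109,600
KRW 1,002,109,600 × 0.0078467 = NOK 7,863,253.40
NOK 7,863,253.40 × 0.59145 = BRL 4,650,721.22
Profit = BRL 4,650,721.22 − BRL 4,570,000.00

Profit: BRL 80,721.22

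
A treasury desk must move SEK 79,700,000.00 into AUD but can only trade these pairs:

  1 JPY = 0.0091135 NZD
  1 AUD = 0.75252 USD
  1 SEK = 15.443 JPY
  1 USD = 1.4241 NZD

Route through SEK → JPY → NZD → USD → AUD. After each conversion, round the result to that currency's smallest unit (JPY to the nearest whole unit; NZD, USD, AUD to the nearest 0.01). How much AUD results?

SEK 79,700,000.00 × 15.443 = JPY 1,230,807,100
JPY 1,230,807,100 × 0.0091135 = NZD 11,216,960.51
NZD 11,216,960.51 ÷ 1.4241 = USD 7,876,525.88
USD 7,876,525.88 ÷ 0.75252 = AUD 10,466,865.84

AUD 10,466,865.84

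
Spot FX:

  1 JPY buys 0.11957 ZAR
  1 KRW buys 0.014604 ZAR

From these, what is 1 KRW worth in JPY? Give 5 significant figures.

KRW/JPY = 0.12214

1 KRW × 0.014604 = 0.014604 ZAR
0.014604 ZAR ÷ 0.11957 = 0.122138 JPY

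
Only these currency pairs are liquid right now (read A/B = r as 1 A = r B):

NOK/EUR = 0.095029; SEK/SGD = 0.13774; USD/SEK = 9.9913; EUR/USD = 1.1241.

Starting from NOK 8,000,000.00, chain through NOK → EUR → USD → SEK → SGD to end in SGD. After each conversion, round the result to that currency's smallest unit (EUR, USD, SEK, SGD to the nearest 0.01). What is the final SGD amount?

SGD 1,176,070.00

NOK 8,000,000.00 × 0.095029 = EUR 760,232.00
EUR 760,232.00 × 1.1241 = USD 854,576.79
USD 854,576.79 × 9.9913 = SEK 8,538,333.08
SEK 8,538,333.08 × 0.13774 = SGD 1,176,070.00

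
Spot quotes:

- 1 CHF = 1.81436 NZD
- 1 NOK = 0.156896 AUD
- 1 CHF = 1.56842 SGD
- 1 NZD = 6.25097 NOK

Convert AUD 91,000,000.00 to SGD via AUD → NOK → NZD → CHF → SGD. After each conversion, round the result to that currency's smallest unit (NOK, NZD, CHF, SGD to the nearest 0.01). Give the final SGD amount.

AUD 91,000,000.00 ÷ 0.156896 = NOK 580,002,039.57
NOK 580,002,039.57 ÷ 6.25097 = NZD 92,785,925.96
NZD 92,785,925.96 ÷ 1.81436 = CHF 51,139,755.04
CHF 51,139,755.04 × 1.56842 = SGD 80,208,614.60

SGD 80,208,614.60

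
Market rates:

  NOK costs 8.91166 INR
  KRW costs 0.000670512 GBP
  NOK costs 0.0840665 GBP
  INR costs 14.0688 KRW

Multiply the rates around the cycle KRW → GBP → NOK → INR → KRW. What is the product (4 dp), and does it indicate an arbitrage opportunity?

Around KRW → GBP → NOK → INR → KRW: 1 × 0.000670512 ÷ 0.0840665 × 8.91166 × 14.0688 = 0.999998
Product ≈ 1 (deviation 0.000%, within rounding noise).

1.0000 (no arbitrage)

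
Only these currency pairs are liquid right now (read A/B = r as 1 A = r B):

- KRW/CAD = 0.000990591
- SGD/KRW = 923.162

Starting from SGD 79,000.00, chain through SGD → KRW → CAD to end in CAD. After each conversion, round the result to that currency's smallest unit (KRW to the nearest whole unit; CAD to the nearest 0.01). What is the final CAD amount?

CAD 72,243.60

SGD 79,000.00 × 923.162 = KRW 72,929,798
KRW 72,929,798 × 0.000990591 = CAD 72,243.60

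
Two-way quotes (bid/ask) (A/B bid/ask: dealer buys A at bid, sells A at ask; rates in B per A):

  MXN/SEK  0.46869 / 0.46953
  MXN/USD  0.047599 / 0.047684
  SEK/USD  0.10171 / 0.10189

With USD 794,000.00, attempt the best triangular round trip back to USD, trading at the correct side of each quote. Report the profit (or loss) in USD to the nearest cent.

Net result: USD -225.46 (no profitable arbitrage after spreads)

Best loop USD → MXN → SEK → USD:
USD 794,000.00 ÷ 0.047684 (buy MXN at ask) = MXN 16,651,287.64
MXN 16,651,287.64 × 0.46869 (sell MXN at bid) = SEK 7,804,292.01
SEK 7,804,292.01 × 0.10171 (sell SEK at bid) = USD 793,774.54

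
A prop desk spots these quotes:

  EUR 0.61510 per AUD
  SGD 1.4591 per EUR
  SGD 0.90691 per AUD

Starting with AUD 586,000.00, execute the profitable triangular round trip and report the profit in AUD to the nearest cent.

Profitable loop is AUD → SGD → EUR → AUD:
AUD 586,000.00 × 0.90691 = SGD 531,449.26
SGD 531,449.26 ÷ 1.4591 = EUR 364,230.87
EUR 364,230.87 ÷ 0.61510 = AUD 592,149.03
Profit = AUD 592,149.03 − AUD 586,000.00

Profit: AUD 6,149.03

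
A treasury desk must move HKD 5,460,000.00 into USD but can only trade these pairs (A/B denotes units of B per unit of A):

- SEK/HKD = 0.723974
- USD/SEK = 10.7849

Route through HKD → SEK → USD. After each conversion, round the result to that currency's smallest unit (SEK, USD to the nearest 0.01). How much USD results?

HKD 5,460,000.00 ÷ 0.723974 = SEK 7,541,707.30
SEK 7,541,707.30 ÷ 10.7849 = USD 699,283.93

USD 699,283.93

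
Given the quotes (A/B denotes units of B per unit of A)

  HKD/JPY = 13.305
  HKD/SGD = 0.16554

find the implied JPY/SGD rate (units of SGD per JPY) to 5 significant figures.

JPY/SGD = 0.012442

1 JPY ÷ 13.305 = 0.0751597 HKD
0.0751597 HKD × 0.16554 = 0.0124419 SGD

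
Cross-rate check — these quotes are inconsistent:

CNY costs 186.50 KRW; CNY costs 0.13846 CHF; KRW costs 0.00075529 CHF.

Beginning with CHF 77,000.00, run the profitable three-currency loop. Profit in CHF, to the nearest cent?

Profit: CHF 1,335.56

Profitable loop is CHF → CNY → KRW → CHF:
CHF 77,000.00 ÷ 0.13846 = CNY 556,117.29
CNY 556,117.29 × 186.50 = KRW 103,715,875
KRW 103,715,875 × 0.00075529 = CHF 78,335.56
Profit = CHF 78,335.56 − CHF 77,000.00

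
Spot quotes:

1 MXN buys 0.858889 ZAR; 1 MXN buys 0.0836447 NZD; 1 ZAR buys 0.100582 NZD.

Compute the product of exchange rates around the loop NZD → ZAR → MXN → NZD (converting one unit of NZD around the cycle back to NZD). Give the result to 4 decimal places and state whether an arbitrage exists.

0.9682 (arbitrage exists)

Around NZD → ZAR → MXN → NZD: 1 ÷ 0.100582 ÷ 0.858889 × 0.0836447 = 0.968236
Product < 1; profitable direction is NZD → MXN → ZAR → NZD.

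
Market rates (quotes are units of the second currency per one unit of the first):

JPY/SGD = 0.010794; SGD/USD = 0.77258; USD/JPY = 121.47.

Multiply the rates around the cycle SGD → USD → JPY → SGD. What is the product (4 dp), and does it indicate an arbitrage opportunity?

1.0130 (arbitrage exists)

Around SGD → USD → JPY → SGD: 1 × 0.77258 × 121.47 × 0.010794 = 1.012966
Product > 1; profitable direction is SGD → USD → JPY → SGD.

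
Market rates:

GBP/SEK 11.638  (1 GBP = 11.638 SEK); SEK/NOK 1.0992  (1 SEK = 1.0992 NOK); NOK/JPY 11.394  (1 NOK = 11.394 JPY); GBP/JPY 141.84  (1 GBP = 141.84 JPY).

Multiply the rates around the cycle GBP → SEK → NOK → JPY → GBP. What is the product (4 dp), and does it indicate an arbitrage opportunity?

Around GBP → SEK → NOK → JPY → GBP: 1 × 11.638 × 1.0992 × 11.394 ÷ 141.84 = 1.027620
Product > 1; profitable direction is GBP → SEK → NOK → JPY → GBP.

1.0276 (arbitrage exists)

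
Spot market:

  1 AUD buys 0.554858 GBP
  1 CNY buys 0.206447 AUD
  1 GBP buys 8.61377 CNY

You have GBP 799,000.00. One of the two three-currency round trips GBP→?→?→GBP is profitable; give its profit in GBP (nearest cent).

Profit: GBP 10,772.60

Profitable loop is GBP → AUD → CNY → GBP:
GBP 799,000.00 ÷ 0.554858 = AUD 1,440,008.07
AUD 1,440,008.07 ÷ 0.206447 = CNY 6,975,194.96
CNY 6,975,194.96 ÷ 8.61377 = GBP 809,772.60
Profit = GBP 809,772.60 − GBP 799,000.00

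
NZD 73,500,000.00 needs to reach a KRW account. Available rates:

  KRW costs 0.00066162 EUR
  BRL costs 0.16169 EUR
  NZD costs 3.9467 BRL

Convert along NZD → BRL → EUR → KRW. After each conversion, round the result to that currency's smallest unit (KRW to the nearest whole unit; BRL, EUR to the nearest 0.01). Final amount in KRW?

NZD 73,500,000.00 × 3.9467 = BRL 290,082,450.00
BRL 290,082,450.00 × 0.16169 = EUR 46,903,431.34
EUR 46,903,431.34 ÷ 0.00066162 = KRW 70,891,797,920

KRW 70,891,797,920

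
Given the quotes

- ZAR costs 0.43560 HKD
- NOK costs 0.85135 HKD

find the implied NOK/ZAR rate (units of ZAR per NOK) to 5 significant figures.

1 NOK × 0.85135 = 0.85135 HKD
0.85135 HKD ÷ 0.43560 = 1.95443 ZAR

NOK/ZAR = 1.9544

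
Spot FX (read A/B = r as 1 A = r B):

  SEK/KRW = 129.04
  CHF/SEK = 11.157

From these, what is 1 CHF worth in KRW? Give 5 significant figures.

1 CHF × 11.157 = 11.157 SEK
11.157 SEK × 129.04 = 1439.7 KRW

CHF/KRW = 1439.7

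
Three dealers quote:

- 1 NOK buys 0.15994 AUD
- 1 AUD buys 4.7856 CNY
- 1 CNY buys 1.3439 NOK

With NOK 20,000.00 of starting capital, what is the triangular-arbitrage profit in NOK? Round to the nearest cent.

Profitable loop is NOK → AUD → CNY → NOK:
NOK 20,000.00 × 0.15994 = AUD 3,198.80
AUD 3,198.80 × 4.7856 = CNY 15,308.18
CNY 15,308.18 × 1.3439 = NOK 20,572.66
Profit = NOK 20,572.66 − NOK 20,000.00

Profit: NOK 572.66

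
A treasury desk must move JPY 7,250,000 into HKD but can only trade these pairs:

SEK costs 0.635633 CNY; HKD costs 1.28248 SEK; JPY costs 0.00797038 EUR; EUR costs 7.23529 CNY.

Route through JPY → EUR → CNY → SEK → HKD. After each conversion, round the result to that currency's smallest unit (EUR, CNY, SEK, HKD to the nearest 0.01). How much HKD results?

HKD 512,880.25

JPY 7,250,000 × 0.00797038 = EUR 57,785.26
EUR 57,785.26 × 7.23529 = CNY 418,093.11
CNY 418,093.11 ÷ 0.635633 = SEK 657,758.66
SEK 657,758.66 ÷ 1.28248 = HKD 512,880.25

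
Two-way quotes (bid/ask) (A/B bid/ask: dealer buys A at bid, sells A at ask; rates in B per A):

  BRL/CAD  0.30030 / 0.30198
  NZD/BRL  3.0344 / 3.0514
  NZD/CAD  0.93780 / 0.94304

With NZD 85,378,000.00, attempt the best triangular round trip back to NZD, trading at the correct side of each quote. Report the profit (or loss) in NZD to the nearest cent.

Best loop NZD → CAD → BRL → NZD:
NZD 85,378,000.00 × 0.93780 (sell NZD at bid) = CAD 80,067,488.40
CAD 80,067,488.40 ÷ 0.30198 (buy BRL at ask) = BRL 265,141,692.83
BRL 265,141,692.83 ÷ 3.0514 (buy NZD at ask) = NZD 86,891,817.80

Net profit: NZD 1,513,817.80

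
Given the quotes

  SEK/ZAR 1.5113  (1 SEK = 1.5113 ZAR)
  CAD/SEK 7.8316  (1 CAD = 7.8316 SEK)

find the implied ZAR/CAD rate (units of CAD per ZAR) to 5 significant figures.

ZAR/CAD = 0.084489

1 ZAR ÷ 1.5113 = 0.661682 SEK
0.661682 SEK ÷ 7.8316 = 0.0844887 CAD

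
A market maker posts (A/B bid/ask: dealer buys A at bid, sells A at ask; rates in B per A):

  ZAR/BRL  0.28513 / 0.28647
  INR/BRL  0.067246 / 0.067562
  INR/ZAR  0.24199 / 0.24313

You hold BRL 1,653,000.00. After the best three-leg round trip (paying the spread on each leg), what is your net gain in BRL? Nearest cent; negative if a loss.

Net profit: BRL 35,148.67

Best loop BRL → INR → ZAR → BRL:
BRL 1,653,000.00 ÷ 0.067562 (buy INR at ask) = INR 24,466,416.03
INR 24,466,416.03 × 0.24199 (sell INR at bid) = ZAR 5,920,628.02
ZAR 5,920,628.02 × 0.28513 (sell ZAR at bid) = BRL 1,688,148.67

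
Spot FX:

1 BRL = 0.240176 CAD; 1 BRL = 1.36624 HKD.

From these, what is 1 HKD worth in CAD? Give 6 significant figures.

HKD/CAD = 0.175793

1 HKD ÷ 1.36624 = 0.731936 BRL
0.731936 BRL × 0.240176 = 0.175793 CAD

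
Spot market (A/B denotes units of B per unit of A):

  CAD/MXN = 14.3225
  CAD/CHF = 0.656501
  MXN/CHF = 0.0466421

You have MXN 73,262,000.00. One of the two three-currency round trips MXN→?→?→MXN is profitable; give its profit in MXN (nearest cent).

Profitable loop is MXN → CHF → CAD → MXN:
MXN 73,262,000.00 × 0.0466421 = CHF 3,417,093.53
CHF 3,417,093.53 ÷ 0.656501 = CAD 5,205,008.87
CAD 5,205,008.87 × 14.3225 = MXN 74,548,739.58
Profit = MXN 74,548,739.58 − MXN 73,262,000.00

Profit: MXN 1,286,739.58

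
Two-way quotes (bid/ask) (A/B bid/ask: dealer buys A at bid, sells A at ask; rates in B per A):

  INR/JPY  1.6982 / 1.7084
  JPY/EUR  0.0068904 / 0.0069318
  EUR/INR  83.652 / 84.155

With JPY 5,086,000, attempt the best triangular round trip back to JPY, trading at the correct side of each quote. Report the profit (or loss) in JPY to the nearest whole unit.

Net profit: JPY 17,415

Best loop JPY → INR → EUR → JPY:
JPY 5,086,000 ÷ 1.7084 (buy INR at ask) = INR 2,977,054.55
INR 2,977,054.55 ÷ 84.155 (buy EUR at ask) = EUR 35,375.85
EUR 35,375.85 ÷ 0.0069318 (buy JPY at ask) = JPY 5,103,415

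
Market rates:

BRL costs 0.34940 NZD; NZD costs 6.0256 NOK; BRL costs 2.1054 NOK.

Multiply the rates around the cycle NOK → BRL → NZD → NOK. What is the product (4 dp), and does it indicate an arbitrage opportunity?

Around NOK → BRL → NZD → NOK: 1 ÷ 2.1054 × 0.34940 × 6.0256 = 0.999974
Product ≈ 1 (deviation 0.003%, within rounding noise).

1.0000 (no arbitrage)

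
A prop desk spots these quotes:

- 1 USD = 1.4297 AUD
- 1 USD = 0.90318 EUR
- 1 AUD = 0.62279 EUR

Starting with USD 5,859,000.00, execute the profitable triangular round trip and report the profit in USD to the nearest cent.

Profitable loop is USD → EUR → AUD → USD:
USD 5,859,000.00 × 0.90318 = EUR 5,291,731.62
EUR 5,291,731.62 ÷ 0.62279 = AUD 8,496,815.33
AUD 8,496,815.33 ÷ 1.4297 = USD 5,943,075.70
Profit = USD 5,943,075.70 − USD 5,859,000.00

Profit: USD 84,075.70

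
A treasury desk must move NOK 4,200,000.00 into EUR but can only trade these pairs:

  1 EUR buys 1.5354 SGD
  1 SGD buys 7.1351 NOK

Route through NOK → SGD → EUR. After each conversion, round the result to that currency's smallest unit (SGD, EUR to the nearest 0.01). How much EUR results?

EUR 383,378.44

NOK 4,200,000.00 ÷ 7.1351 = SGD 588,639.26
SGD 588,639.26 ÷ 1.5354 = EUR 383,378.44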